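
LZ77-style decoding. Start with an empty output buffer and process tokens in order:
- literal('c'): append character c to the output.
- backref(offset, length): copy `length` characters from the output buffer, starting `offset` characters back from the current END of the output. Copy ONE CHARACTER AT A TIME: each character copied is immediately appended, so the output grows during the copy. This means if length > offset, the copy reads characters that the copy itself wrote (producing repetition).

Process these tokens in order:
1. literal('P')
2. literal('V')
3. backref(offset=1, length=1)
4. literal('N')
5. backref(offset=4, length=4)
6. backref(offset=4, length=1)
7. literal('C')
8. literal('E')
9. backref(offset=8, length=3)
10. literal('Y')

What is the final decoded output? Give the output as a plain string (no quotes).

Token 1: literal('P'). Output: "P"
Token 2: literal('V'). Output: "PV"
Token 3: backref(off=1, len=1). Copied 'V' from pos 1. Output: "PVV"
Token 4: literal('N'). Output: "PVVN"
Token 5: backref(off=4, len=4). Copied 'PVVN' from pos 0. Output: "PVVNPVVN"
Token 6: backref(off=4, len=1). Copied 'P' from pos 4. Output: "PVVNPVVNP"
Token 7: literal('C'). Output: "PVVNPVVNPC"
Token 8: literal('E'). Output: "PVVNPVVNPCE"
Token 9: backref(off=8, len=3). Copied 'NPV' from pos 3. Output: "PVVNPVVNPCENPV"
Token 10: literal('Y'). Output: "PVVNPVVNPCENPVY"

Answer: PVVNPVVNPCENPVY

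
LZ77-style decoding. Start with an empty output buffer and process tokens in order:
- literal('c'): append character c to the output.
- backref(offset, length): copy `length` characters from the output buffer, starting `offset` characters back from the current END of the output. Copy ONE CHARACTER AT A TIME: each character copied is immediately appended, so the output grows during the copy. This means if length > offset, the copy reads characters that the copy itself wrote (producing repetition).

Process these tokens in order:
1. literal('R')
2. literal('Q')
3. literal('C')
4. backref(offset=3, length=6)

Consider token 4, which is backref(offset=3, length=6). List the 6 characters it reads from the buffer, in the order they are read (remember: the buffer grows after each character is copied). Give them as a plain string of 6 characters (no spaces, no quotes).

Answer: RQCRQC

Derivation:
Token 1: literal('R'). Output: "R"
Token 2: literal('Q'). Output: "RQ"
Token 3: literal('C'). Output: "RQC"
Token 4: backref(off=3, len=6). Buffer before: "RQC" (len 3)
  byte 1: read out[0]='R', append. Buffer now: "RQCR"
  byte 2: read out[1]='Q', append. Buffer now: "RQCRQ"
  byte 3: read out[2]='C', append. Buffer now: "RQCRQC"
  byte 4: read out[3]='R', append. Buffer now: "RQCRQCR"
  byte 5: read out[4]='Q', append. Buffer now: "RQCRQCRQ"
  byte 6: read out[5]='C', append. Buffer now: "RQCRQCRQC"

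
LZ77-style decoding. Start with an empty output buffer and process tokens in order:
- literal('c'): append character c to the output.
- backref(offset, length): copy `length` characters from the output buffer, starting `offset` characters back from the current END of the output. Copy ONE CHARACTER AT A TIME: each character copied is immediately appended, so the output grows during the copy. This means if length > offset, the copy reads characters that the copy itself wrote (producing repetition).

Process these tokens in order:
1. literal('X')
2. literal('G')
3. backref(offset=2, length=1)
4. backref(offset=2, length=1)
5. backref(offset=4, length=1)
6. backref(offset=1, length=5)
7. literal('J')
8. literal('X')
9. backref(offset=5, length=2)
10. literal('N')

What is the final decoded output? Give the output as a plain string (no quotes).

Token 1: literal('X'). Output: "X"
Token 2: literal('G'). Output: "XG"
Token 3: backref(off=2, len=1). Copied 'X' from pos 0. Output: "XGX"
Token 4: backref(off=2, len=1). Copied 'G' from pos 1. Output: "XGXG"
Token 5: backref(off=4, len=1). Copied 'X' from pos 0. Output: "XGXGX"
Token 6: backref(off=1, len=5) (overlapping!). Copied 'XXXXX' from pos 4. Output: "XGXGXXXXXX"
Token 7: literal('J'). Output: "XGXGXXXXXXJ"
Token 8: literal('X'). Output: "XGXGXXXXXXJX"
Token 9: backref(off=5, len=2). Copied 'XX' from pos 7. Output: "XGXGXXXXXXJXXX"
Token 10: literal('N'). Output: "XGXGXXXXXXJXXXN"

Answer: XGXGXXXXXXJXXXN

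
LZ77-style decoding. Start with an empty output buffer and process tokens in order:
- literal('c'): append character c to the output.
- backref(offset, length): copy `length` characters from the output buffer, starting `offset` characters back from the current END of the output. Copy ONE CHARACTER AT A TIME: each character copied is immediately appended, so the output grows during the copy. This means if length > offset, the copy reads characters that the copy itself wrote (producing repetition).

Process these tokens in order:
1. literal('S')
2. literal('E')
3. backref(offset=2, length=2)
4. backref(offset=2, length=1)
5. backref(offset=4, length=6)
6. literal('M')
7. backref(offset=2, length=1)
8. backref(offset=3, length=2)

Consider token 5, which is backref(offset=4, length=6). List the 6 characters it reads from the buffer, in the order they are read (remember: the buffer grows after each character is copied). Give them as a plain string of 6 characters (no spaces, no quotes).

Answer: ESESES

Derivation:
Token 1: literal('S'). Output: "S"
Token 2: literal('E'). Output: "SE"
Token 3: backref(off=2, len=2). Copied 'SE' from pos 0. Output: "SESE"
Token 4: backref(off=2, len=1). Copied 'S' from pos 2. Output: "SESES"
Token 5: backref(off=4, len=6). Buffer before: "SESES" (len 5)
  byte 1: read out[1]='E', append. Buffer now: "SESESE"
  byte 2: read out[2]='S', append. Buffer now: "SESESES"
  byte 3: read out[3]='E', append. Buffer now: "SESESESE"
  byte 4: read out[4]='S', append. Buffer now: "SESESESES"
  byte 5: read out[5]='E', append. Buffer now: "SESESESESE"
  byte 6: read out[6]='S', append. Buffer now: "SESESESESES"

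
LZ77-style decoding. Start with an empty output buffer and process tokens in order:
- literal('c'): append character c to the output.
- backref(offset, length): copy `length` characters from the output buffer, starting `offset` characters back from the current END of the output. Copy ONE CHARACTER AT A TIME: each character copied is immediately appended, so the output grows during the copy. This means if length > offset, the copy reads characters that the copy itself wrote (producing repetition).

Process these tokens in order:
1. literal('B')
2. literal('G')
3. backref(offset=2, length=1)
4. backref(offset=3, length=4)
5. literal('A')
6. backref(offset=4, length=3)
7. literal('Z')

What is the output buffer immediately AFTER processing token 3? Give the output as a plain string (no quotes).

Answer: BGB

Derivation:
Token 1: literal('B'). Output: "B"
Token 2: literal('G'). Output: "BG"
Token 3: backref(off=2, len=1). Copied 'B' from pos 0. Output: "BGB"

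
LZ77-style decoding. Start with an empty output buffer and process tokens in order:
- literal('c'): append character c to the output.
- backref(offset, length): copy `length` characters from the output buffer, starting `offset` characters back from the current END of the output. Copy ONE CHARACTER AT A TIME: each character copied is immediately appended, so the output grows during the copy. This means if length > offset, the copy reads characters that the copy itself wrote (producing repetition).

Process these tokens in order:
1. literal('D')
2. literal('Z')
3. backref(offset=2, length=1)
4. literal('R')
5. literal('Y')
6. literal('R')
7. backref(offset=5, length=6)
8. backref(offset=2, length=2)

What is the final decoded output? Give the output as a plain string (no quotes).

Answer: DZDRYRZDRYRZRZ

Derivation:
Token 1: literal('D'). Output: "D"
Token 2: literal('Z'). Output: "DZ"
Token 3: backref(off=2, len=1). Copied 'D' from pos 0. Output: "DZD"
Token 4: literal('R'). Output: "DZDR"
Token 5: literal('Y'). Output: "DZDRY"
Token 6: literal('R'). Output: "DZDRYR"
Token 7: backref(off=5, len=6) (overlapping!). Copied 'ZDRYRZ' from pos 1. Output: "DZDRYRZDRYRZ"
Token 8: backref(off=2, len=2). Copied 'RZ' from pos 10. Output: "DZDRYRZDRYRZRZ"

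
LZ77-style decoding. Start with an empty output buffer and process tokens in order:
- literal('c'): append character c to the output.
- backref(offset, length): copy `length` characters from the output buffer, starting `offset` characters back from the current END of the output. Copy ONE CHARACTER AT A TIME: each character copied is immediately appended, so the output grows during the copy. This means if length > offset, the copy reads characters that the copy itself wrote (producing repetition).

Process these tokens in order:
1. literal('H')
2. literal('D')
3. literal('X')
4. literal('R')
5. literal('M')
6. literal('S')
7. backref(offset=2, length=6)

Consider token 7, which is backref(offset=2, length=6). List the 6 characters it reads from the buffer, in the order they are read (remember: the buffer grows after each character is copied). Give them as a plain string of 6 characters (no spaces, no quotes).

Token 1: literal('H'). Output: "H"
Token 2: literal('D'). Output: "HD"
Token 3: literal('X'). Output: "HDX"
Token 4: literal('R'). Output: "HDXR"
Token 5: literal('M'). Output: "HDXRM"
Token 6: literal('S'). Output: "HDXRMS"
Token 7: backref(off=2, len=6). Buffer before: "HDXRMS" (len 6)
  byte 1: read out[4]='M', append. Buffer now: "HDXRMSM"
  byte 2: read out[5]='S', append. Buffer now: "HDXRMSMS"
  byte 3: read out[6]='M', append. Buffer now: "HDXRMSMSM"
  byte 4: read out[7]='S', append. Buffer now: "HDXRMSMSMS"
  byte 5: read out[8]='M', append. Buffer now: "HDXRMSMSMSM"
  byte 6: read out[9]='S', append. Buffer now: "HDXRMSMSMSMS"

Answer: MSMSMS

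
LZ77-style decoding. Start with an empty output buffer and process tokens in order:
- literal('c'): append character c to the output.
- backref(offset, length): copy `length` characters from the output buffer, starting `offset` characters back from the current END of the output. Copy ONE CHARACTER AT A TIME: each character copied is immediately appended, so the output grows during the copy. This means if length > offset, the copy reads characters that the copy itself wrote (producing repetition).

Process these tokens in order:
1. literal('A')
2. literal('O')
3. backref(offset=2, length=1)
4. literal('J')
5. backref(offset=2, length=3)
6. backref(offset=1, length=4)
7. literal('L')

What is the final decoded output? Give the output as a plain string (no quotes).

Answer: AOAJAJAAAAAL

Derivation:
Token 1: literal('A'). Output: "A"
Token 2: literal('O'). Output: "AO"
Token 3: backref(off=2, len=1). Copied 'A' from pos 0. Output: "AOA"
Token 4: literal('J'). Output: "AOAJ"
Token 5: backref(off=2, len=3) (overlapping!). Copied 'AJA' from pos 2. Output: "AOAJAJA"
Token 6: backref(off=1, len=4) (overlapping!). Copied 'AAAA' from pos 6. Output: "AOAJAJAAAAA"
Token 7: literal('L'). Output: "AOAJAJAAAAAL"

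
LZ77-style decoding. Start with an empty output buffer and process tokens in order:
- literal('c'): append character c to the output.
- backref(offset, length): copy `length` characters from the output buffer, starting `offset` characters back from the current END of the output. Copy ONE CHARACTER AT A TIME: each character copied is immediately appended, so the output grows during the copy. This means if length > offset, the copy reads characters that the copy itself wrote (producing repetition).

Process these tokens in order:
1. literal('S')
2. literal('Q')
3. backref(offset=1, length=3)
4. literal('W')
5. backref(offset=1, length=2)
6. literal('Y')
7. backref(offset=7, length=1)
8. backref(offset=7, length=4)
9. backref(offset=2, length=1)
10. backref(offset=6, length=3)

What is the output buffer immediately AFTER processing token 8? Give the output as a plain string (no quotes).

Answer: SQQQQWWWYQQQWW

Derivation:
Token 1: literal('S'). Output: "S"
Token 2: literal('Q'). Output: "SQ"
Token 3: backref(off=1, len=3) (overlapping!). Copied 'QQQ' from pos 1. Output: "SQQQQ"
Token 4: literal('W'). Output: "SQQQQW"
Token 5: backref(off=1, len=2) (overlapping!). Copied 'WW' from pos 5. Output: "SQQQQWWW"
Token 6: literal('Y'). Output: "SQQQQWWWY"
Token 7: backref(off=7, len=1). Copied 'Q' from pos 2. Output: "SQQQQWWWYQ"
Token 8: backref(off=7, len=4). Copied 'QQWW' from pos 3. Output: "SQQQQWWWYQQQWW"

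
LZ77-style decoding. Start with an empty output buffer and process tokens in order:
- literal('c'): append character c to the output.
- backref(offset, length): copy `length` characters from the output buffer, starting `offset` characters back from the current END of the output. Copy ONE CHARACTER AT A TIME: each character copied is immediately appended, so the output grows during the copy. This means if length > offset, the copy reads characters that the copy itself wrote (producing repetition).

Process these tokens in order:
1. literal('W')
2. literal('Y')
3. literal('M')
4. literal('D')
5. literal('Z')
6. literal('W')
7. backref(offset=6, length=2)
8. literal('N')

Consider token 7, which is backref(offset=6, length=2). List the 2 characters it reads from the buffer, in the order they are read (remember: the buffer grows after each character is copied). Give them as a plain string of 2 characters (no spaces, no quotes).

Token 1: literal('W'). Output: "W"
Token 2: literal('Y'). Output: "WY"
Token 3: literal('M'). Output: "WYM"
Token 4: literal('D'). Output: "WYMD"
Token 5: literal('Z'). Output: "WYMDZ"
Token 6: literal('W'). Output: "WYMDZW"
Token 7: backref(off=6, len=2). Buffer before: "WYMDZW" (len 6)
  byte 1: read out[0]='W', append. Buffer now: "WYMDZWW"
  byte 2: read out[1]='Y', append. Buffer now: "WYMDZWWY"

Answer: WY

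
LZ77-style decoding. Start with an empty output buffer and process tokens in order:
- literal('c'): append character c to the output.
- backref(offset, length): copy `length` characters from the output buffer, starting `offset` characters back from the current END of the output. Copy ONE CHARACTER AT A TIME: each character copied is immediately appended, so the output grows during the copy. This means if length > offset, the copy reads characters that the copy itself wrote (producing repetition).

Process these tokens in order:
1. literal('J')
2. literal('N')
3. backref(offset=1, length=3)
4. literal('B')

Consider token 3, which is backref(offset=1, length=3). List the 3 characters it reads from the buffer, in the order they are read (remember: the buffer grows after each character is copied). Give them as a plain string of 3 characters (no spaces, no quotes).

Answer: NNN

Derivation:
Token 1: literal('J'). Output: "J"
Token 2: literal('N'). Output: "JN"
Token 3: backref(off=1, len=3). Buffer before: "JN" (len 2)
  byte 1: read out[1]='N', append. Buffer now: "JNN"
  byte 2: read out[2]='N', append. Buffer now: "JNNN"
  byte 3: read out[3]='N', append. Buffer now: "JNNNN"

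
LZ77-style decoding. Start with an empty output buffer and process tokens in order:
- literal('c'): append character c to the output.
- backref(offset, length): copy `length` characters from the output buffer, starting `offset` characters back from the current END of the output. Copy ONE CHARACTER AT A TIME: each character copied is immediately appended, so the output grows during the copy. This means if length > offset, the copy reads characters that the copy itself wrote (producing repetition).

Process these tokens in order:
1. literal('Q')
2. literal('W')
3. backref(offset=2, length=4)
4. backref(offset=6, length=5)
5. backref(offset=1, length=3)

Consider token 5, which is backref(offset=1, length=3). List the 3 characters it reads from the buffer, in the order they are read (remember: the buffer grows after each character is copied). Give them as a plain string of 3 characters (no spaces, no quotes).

Answer: QQQ

Derivation:
Token 1: literal('Q'). Output: "Q"
Token 2: literal('W'). Output: "QW"
Token 3: backref(off=2, len=4) (overlapping!). Copied 'QWQW' from pos 0. Output: "QWQWQW"
Token 4: backref(off=6, len=5). Copied 'QWQWQ' from pos 0. Output: "QWQWQWQWQWQ"
Token 5: backref(off=1, len=3). Buffer before: "QWQWQWQWQWQ" (len 11)
  byte 1: read out[10]='Q', append. Buffer now: "QWQWQWQWQWQQ"
  byte 2: read out[11]='Q', append. Buffer now: "QWQWQWQWQWQQQ"
  byte 3: read out[12]='Q', append. Buffer now: "QWQWQWQWQWQQQQ"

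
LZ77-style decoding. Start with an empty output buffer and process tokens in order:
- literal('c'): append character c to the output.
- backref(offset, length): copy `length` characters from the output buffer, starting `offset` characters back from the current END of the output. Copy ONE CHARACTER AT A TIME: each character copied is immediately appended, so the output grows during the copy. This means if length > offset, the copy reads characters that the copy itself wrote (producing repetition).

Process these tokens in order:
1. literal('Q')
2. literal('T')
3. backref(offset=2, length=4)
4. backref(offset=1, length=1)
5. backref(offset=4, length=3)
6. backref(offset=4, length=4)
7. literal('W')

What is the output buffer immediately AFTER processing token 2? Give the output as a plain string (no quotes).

Answer: QT

Derivation:
Token 1: literal('Q'). Output: "Q"
Token 2: literal('T'). Output: "QT"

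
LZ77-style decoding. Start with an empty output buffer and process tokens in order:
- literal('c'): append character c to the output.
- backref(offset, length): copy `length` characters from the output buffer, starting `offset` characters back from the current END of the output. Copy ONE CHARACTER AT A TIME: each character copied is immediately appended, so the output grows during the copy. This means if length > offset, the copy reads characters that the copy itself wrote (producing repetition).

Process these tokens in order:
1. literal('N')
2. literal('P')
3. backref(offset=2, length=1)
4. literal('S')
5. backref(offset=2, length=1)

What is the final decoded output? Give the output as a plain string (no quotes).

Token 1: literal('N'). Output: "N"
Token 2: literal('P'). Output: "NP"
Token 3: backref(off=2, len=1). Copied 'N' from pos 0. Output: "NPN"
Token 4: literal('S'). Output: "NPNS"
Token 5: backref(off=2, len=1). Copied 'N' from pos 2. Output: "NPNSN"

Answer: NPNSN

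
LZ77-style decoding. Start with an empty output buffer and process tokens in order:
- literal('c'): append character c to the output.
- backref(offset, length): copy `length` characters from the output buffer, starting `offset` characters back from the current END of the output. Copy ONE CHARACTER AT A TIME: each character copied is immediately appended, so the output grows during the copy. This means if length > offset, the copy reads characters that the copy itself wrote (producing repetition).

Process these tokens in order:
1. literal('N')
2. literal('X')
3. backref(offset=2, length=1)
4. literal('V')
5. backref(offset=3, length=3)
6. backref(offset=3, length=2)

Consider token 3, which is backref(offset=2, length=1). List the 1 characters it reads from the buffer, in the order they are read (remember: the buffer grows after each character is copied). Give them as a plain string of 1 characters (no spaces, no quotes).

Token 1: literal('N'). Output: "N"
Token 2: literal('X'). Output: "NX"
Token 3: backref(off=2, len=1). Buffer before: "NX" (len 2)
  byte 1: read out[0]='N', append. Buffer now: "NXN"

Answer: N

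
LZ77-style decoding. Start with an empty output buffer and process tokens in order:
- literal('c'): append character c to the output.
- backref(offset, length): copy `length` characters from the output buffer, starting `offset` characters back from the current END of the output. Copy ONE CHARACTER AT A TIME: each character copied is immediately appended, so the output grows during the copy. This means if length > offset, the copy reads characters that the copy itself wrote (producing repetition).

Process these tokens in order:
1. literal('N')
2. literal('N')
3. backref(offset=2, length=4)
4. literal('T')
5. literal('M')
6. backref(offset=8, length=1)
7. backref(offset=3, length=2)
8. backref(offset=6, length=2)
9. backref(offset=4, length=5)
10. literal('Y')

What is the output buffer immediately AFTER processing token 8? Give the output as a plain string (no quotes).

Answer: NNNNNNTMNTMNT

Derivation:
Token 1: literal('N'). Output: "N"
Token 2: literal('N'). Output: "NN"
Token 3: backref(off=2, len=4) (overlapping!). Copied 'NNNN' from pos 0. Output: "NNNNNN"
Token 4: literal('T'). Output: "NNNNNNT"
Token 5: literal('M'). Output: "NNNNNNTM"
Token 6: backref(off=8, len=1). Copied 'N' from pos 0. Output: "NNNNNNTMN"
Token 7: backref(off=3, len=2). Copied 'TM' from pos 6. Output: "NNNNNNTMNTM"
Token 8: backref(off=6, len=2). Copied 'NT' from pos 5. Output: "NNNNNNTMNTMNT"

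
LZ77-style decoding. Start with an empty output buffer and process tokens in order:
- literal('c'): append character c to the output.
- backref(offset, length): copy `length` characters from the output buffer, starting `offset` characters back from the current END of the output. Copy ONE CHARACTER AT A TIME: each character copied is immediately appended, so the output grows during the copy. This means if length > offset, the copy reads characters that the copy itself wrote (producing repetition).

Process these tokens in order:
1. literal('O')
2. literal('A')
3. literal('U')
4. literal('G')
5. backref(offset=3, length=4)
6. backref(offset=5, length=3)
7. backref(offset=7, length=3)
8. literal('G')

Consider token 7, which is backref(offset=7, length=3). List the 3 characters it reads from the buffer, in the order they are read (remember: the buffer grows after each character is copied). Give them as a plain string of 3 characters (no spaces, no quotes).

Answer: AUG

Derivation:
Token 1: literal('O'). Output: "O"
Token 2: literal('A'). Output: "OA"
Token 3: literal('U'). Output: "OAU"
Token 4: literal('G'). Output: "OAUG"
Token 5: backref(off=3, len=4) (overlapping!). Copied 'AUGA' from pos 1. Output: "OAUGAUGA"
Token 6: backref(off=5, len=3). Copied 'GAU' from pos 3. Output: "OAUGAUGAGAU"
Token 7: backref(off=7, len=3). Buffer before: "OAUGAUGAGAU" (len 11)
  byte 1: read out[4]='A', append. Buffer now: "OAUGAUGAGAUA"
  byte 2: read out[5]='U', append. Buffer now: "OAUGAUGAGAUAU"
  byte 3: read out[6]='G', append. Buffer now: "OAUGAUGAGAUAUG"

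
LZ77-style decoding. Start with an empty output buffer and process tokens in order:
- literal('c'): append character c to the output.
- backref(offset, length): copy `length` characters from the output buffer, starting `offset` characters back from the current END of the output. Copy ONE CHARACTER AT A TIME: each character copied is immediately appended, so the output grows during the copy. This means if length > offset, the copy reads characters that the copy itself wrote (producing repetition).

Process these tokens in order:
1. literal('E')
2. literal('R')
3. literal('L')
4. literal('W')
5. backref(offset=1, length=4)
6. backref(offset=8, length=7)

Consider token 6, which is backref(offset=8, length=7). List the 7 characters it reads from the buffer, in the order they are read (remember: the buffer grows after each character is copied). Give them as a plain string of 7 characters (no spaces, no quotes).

Token 1: literal('E'). Output: "E"
Token 2: literal('R'). Output: "ER"
Token 3: literal('L'). Output: "ERL"
Token 4: literal('W'). Output: "ERLW"
Token 5: backref(off=1, len=4) (overlapping!). Copied 'WWWW' from pos 3. Output: "ERLWWWWW"
Token 6: backref(off=8, len=7). Buffer before: "ERLWWWWW" (len 8)
  byte 1: read out[0]='E', append. Buffer now: "ERLWWWWWE"
  byte 2: read out[1]='R', append. Buffer now: "ERLWWWWWER"
  byte 3: read out[2]='L', append. Buffer now: "ERLWWWWWERL"
  byte 4: read out[3]='W', append. Buffer now: "ERLWWWWWERLW"
  byte 5: read out[4]='W', append. Buffer now: "ERLWWWWWERLWW"
  byte 6: read out[5]='W', append. Buffer now: "ERLWWWWWERLWWW"
  byte 7: read out[6]='W', append. Buffer now: "ERLWWWWWERLWWWW"

Answer: ERLWWWW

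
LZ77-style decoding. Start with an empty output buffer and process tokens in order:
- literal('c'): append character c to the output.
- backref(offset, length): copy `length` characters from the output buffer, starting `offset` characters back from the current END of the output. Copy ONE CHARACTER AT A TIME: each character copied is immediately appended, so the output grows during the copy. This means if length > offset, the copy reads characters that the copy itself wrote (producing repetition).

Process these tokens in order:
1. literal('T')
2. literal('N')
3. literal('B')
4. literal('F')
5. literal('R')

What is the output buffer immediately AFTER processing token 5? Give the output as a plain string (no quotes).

Answer: TNBFR

Derivation:
Token 1: literal('T'). Output: "T"
Token 2: literal('N'). Output: "TN"
Token 3: literal('B'). Output: "TNB"
Token 4: literal('F'). Output: "TNBF"
Token 5: literal('R'). Output: "TNBFR"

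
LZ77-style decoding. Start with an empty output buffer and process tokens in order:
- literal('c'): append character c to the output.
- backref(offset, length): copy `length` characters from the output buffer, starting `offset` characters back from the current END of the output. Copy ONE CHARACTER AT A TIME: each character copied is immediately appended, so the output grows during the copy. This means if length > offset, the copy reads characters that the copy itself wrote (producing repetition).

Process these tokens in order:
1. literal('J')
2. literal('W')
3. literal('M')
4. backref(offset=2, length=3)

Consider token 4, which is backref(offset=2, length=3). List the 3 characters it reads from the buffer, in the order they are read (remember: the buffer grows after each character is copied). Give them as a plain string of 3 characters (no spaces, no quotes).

Answer: WMW

Derivation:
Token 1: literal('J'). Output: "J"
Token 2: literal('W'). Output: "JW"
Token 3: literal('M'). Output: "JWM"
Token 4: backref(off=2, len=3). Buffer before: "JWM" (len 3)
  byte 1: read out[1]='W', append. Buffer now: "JWMW"
  byte 2: read out[2]='M', append. Buffer now: "JWMWM"
  byte 3: read out[3]='W', append. Buffer now: "JWMWMW"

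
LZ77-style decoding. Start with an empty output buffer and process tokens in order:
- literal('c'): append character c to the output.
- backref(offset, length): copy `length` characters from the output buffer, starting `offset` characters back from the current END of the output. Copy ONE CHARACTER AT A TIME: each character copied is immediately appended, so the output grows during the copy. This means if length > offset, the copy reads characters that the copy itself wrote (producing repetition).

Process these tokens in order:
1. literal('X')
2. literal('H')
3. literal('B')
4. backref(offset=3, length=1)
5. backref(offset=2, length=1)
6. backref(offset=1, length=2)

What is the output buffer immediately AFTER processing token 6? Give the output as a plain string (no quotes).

Answer: XHBXBBB

Derivation:
Token 1: literal('X'). Output: "X"
Token 2: literal('H'). Output: "XH"
Token 3: literal('B'). Output: "XHB"
Token 4: backref(off=3, len=1). Copied 'X' from pos 0. Output: "XHBX"
Token 5: backref(off=2, len=1). Copied 'B' from pos 2. Output: "XHBXB"
Token 6: backref(off=1, len=2) (overlapping!). Copied 'BB' from pos 4. Output: "XHBXBBB"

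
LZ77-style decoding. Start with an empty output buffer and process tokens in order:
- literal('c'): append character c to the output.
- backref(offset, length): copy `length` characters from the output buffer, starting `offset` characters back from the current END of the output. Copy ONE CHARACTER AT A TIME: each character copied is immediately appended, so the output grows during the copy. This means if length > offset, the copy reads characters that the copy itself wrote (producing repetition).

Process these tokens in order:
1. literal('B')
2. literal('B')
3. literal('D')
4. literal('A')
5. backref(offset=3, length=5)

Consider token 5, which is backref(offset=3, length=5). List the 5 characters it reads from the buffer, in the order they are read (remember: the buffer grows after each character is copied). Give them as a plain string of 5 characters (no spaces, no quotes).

Answer: BDABD

Derivation:
Token 1: literal('B'). Output: "B"
Token 2: literal('B'). Output: "BB"
Token 3: literal('D'). Output: "BBD"
Token 4: literal('A'). Output: "BBDA"
Token 5: backref(off=3, len=5). Buffer before: "BBDA" (len 4)
  byte 1: read out[1]='B', append. Buffer now: "BBDAB"
  byte 2: read out[2]='D', append. Buffer now: "BBDABD"
  byte 3: read out[3]='A', append. Buffer now: "BBDABDA"
  byte 4: read out[4]='B', append. Buffer now: "BBDABDAB"
  byte 5: read out[5]='D', append. Buffer now: "BBDABDABD"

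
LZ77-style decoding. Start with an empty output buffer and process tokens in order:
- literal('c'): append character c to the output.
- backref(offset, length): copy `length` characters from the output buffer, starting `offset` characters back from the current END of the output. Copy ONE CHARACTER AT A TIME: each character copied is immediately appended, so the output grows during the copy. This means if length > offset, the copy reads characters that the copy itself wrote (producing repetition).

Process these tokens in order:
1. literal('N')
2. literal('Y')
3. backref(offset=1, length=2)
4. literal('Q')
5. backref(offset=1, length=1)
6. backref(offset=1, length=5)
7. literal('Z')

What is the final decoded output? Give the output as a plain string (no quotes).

Token 1: literal('N'). Output: "N"
Token 2: literal('Y'). Output: "NY"
Token 3: backref(off=1, len=2) (overlapping!). Copied 'YY' from pos 1. Output: "NYYY"
Token 4: literal('Q'). Output: "NYYYQ"
Token 5: backref(off=1, len=1). Copied 'Q' from pos 4. Output: "NYYYQQ"
Token 6: backref(off=1, len=5) (overlapping!). Copied 'QQQQQ' from pos 5. Output: "NYYYQQQQQQQ"
Token 7: literal('Z'). Output: "NYYYQQQQQQQZ"

Answer: NYYYQQQQQQQZ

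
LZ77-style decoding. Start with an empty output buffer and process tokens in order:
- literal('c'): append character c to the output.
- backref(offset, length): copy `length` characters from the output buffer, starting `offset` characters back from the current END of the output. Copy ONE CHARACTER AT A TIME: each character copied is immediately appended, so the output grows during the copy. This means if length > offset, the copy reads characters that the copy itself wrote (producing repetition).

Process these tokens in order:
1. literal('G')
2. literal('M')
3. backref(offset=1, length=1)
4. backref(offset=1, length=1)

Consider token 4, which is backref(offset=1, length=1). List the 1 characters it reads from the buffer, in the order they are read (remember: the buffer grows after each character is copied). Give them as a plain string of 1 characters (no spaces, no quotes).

Answer: M

Derivation:
Token 1: literal('G'). Output: "G"
Token 2: literal('M'). Output: "GM"
Token 3: backref(off=1, len=1). Copied 'M' from pos 1. Output: "GMM"
Token 4: backref(off=1, len=1). Buffer before: "GMM" (len 3)
  byte 1: read out[2]='M', append. Buffer now: "GMMM"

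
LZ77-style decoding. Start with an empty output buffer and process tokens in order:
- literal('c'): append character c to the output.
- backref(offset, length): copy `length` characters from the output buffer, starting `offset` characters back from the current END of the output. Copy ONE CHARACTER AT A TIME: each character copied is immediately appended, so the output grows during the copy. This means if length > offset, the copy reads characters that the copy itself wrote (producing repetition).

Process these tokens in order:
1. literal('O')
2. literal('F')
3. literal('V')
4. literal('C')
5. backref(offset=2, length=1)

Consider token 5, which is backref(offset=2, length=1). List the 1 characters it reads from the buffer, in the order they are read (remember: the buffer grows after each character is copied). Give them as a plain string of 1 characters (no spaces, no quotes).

Answer: V

Derivation:
Token 1: literal('O'). Output: "O"
Token 2: literal('F'). Output: "OF"
Token 3: literal('V'). Output: "OFV"
Token 4: literal('C'). Output: "OFVC"
Token 5: backref(off=2, len=1). Buffer before: "OFVC" (len 4)
  byte 1: read out[2]='V', append. Buffer now: "OFVCV"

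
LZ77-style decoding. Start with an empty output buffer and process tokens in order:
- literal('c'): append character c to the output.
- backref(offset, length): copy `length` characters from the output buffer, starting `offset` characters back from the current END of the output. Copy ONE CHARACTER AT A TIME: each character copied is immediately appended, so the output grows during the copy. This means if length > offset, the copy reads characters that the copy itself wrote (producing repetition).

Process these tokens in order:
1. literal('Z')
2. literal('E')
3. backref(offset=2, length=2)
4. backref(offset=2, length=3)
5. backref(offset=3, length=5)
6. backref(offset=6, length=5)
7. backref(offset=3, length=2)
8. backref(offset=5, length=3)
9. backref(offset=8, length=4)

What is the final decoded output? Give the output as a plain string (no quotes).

Answer: ZEZEZEZZEZZEZZEZZEZEZZEZZE

Derivation:
Token 1: literal('Z'). Output: "Z"
Token 2: literal('E'). Output: "ZE"
Token 3: backref(off=2, len=2). Copied 'ZE' from pos 0. Output: "ZEZE"
Token 4: backref(off=2, len=3) (overlapping!). Copied 'ZEZ' from pos 2. Output: "ZEZEZEZ"
Token 5: backref(off=3, len=5) (overlapping!). Copied 'ZEZZE' from pos 4. Output: "ZEZEZEZZEZZE"
Token 6: backref(off=6, len=5). Copied 'ZZEZZ' from pos 6. Output: "ZEZEZEZZEZZEZZEZZ"
Token 7: backref(off=3, len=2). Copied 'EZ' from pos 14. Output: "ZEZEZEZZEZZEZZEZZEZ"
Token 8: backref(off=5, len=3). Copied 'EZZ' from pos 14. Output: "ZEZEZEZZEZZEZZEZZEZEZZ"
Token 9: backref(off=8, len=4). Copied 'EZZE' from pos 14. Output: "ZEZEZEZZEZZEZZEZZEZEZZEZZE"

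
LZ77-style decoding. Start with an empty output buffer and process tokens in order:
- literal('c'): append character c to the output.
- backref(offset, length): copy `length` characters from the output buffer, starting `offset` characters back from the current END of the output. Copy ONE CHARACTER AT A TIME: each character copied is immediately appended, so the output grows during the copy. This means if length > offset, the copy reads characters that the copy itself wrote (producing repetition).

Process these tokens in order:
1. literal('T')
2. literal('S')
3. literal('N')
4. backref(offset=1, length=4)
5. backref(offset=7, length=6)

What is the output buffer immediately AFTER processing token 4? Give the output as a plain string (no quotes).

Token 1: literal('T'). Output: "T"
Token 2: literal('S'). Output: "TS"
Token 3: literal('N'). Output: "TSN"
Token 4: backref(off=1, len=4) (overlapping!). Copied 'NNNN' from pos 2. Output: "TSNNNNN"

Answer: TSNNNNN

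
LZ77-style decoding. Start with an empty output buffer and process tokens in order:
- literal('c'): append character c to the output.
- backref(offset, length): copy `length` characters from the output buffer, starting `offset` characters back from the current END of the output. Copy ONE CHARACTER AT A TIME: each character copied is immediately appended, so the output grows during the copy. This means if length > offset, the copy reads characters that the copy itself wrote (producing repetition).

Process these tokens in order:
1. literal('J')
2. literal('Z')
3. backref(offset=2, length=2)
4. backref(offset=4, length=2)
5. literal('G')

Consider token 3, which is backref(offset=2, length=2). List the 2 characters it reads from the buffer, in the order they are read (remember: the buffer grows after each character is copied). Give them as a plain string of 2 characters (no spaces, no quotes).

Token 1: literal('J'). Output: "J"
Token 2: literal('Z'). Output: "JZ"
Token 3: backref(off=2, len=2). Buffer before: "JZ" (len 2)
  byte 1: read out[0]='J', append. Buffer now: "JZJ"
  byte 2: read out[1]='Z', append. Buffer now: "JZJZ"

Answer: JZ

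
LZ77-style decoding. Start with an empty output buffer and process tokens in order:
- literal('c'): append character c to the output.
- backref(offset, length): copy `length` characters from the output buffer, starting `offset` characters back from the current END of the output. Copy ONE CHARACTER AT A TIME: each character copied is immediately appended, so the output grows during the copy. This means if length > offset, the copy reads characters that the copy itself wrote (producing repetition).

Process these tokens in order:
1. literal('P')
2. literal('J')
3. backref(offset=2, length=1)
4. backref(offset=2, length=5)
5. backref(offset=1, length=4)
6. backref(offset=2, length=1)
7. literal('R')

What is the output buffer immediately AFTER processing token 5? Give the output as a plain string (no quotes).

Answer: PJPJPJPJJJJJ

Derivation:
Token 1: literal('P'). Output: "P"
Token 2: literal('J'). Output: "PJ"
Token 3: backref(off=2, len=1). Copied 'P' from pos 0. Output: "PJP"
Token 4: backref(off=2, len=5) (overlapping!). Copied 'JPJPJ' from pos 1. Output: "PJPJPJPJ"
Token 5: backref(off=1, len=4) (overlapping!). Copied 'JJJJ' from pos 7. Output: "PJPJPJPJJJJJ"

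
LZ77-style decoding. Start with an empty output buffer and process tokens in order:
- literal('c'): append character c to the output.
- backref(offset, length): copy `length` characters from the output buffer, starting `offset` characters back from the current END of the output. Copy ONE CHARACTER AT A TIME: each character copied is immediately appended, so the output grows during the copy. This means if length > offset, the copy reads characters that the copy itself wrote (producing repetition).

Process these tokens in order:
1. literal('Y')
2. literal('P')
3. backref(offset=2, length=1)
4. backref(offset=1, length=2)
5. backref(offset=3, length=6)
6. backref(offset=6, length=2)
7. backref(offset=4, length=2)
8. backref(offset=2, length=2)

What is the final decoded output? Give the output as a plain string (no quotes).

Token 1: literal('Y'). Output: "Y"
Token 2: literal('P'). Output: "YP"
Token 3: backref(off=2, len=1). Copied 'Y' from pos 0. Output: "YPY"
Token 4: backref(off=1, len=2) (overlapping!). Copied 'YY' from pos 2. Output: "YPYYY"
Token 5: backref(off=3, len=6) (overlapping!). Copied 'YYYYYY' from pos 2. Output: "YPYYYYYYYYY"
Token 6: backref(off=6, len=2). Copied 'YY' from pos 5. Output: "YPYYYYYYYYYYY"
Token 7: backref(off=4, len=2). Copied 'YY' from pos 9. Output: "YPYYYYYYYYYYYYY"
Token 8: backref(off=2, len=2). Copied 'YY' from pos 13. Output: "YPYYYYYYYYYYYYYYY"

Answer: YPYYYYYYYYYYYYYYY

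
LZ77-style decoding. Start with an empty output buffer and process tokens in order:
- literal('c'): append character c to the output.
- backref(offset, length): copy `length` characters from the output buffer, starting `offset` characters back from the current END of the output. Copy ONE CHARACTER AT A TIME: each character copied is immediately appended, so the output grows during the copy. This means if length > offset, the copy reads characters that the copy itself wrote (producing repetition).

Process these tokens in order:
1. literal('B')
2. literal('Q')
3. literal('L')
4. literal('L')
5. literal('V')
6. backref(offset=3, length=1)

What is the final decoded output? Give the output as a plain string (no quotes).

Token 1: literal('B'). Output: "B"
Token 2: literal('Q'). Output: "BQ"
Token 3: literal('L'). Output: "BQL"
Token 4: literal('L'). Output: "BQLL"
Token 5: literal('V'). Output: "BQLLV"
Token 6: backref(off=3, len=1). Copied 'L' from pos 2. Output: "BQLLVL"

Answer: BQLLVL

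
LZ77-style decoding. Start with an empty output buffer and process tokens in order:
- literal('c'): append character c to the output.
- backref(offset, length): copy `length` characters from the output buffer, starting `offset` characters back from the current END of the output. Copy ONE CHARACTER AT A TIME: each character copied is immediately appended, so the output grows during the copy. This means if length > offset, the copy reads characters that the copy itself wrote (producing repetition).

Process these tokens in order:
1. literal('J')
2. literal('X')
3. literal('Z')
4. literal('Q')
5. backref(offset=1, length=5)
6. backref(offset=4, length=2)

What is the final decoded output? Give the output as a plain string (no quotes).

Token 1: literal('J'). Output: "J"
Token 2: literal('X'). Output: "JX"
Token 3: literal('Z'). Output: "JXZ"
Token 4: literal('Q'). Output: "JXZQ"
Token 5: backref(off=1, len=5) (overlapping!). Copied 'QQQQQ' from pos 3. Output: "JXZQQQQQQ"
Token 6: backref(off=4, len=2). Copied 'QQ' from pos 5. Output: "JXZQQQQQQQQ"

Answer: JXZQQQQQQQQ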